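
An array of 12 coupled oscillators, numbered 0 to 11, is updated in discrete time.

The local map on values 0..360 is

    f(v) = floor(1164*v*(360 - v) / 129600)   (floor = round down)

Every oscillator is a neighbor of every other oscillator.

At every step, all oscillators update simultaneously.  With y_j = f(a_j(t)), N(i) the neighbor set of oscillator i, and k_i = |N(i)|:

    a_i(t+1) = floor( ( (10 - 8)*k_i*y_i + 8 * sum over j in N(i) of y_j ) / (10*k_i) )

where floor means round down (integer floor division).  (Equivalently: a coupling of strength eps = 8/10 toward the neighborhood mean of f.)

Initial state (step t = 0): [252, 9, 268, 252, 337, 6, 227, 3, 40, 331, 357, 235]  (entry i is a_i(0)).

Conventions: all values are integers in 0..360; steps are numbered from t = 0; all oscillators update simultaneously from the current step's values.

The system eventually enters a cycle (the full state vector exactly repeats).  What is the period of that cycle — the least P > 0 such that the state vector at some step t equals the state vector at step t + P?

Simulating step by step:
t=0: [252, 9, 268, 252, 337, 6, 227, 3, 40, 331, 357, 235]
t=1: [145, 118, 142, 145, 123, 117, 149, 115, 129, 125, 115, 148]
t=2: [268, 265, 268, 268, 266, 265, 269, 265, 267, 266, 265, 269]
t=3: [222, 223, 222, 222, 223, 223, 222, 223, 223, 223, 223, 222]
t=4: [274, 274, 274, 274, 274, 274, 274, 274, 274, 274, 274, 274]
t=5: [211, 211, 211, 211, 211, 211, 211, 211, 211, 211, 211, 211]
t=6: [282, 282, 282, 282, 282, 282, 282, 282, 282, 282, 282, 282]
t=7: [197, 197, 197, 197, 197, 197, 197, 197, 197, 197, 197, 197]
t=8: [288, 288, 288, 288, 288, 288, 288, 288, 288, 288, 288, 288]
t=9: [186, 186, 186, 186, 186, 186, 186, 186, 186, 186, 186, 186]
t=10: [290, 290, 290, 290, 290, 290, 290, 290, 290, 290, 290, 290]
t=11: [182, 182, 182, 182, 182, 182, 182, 182, 182, 182, 182, 182]
t=12: [290, 290, 290, 290, 290, 290, 290, 290, 290, 290, 290, 290]

Answer: 2
Key observation: The state at step 10, [290, 290, 290, 290, 290, 290, 290, 290, 290, 290, 290, 290], reappears at step 12 — and no state repeats earlier — so the cycle the system enters has period 2.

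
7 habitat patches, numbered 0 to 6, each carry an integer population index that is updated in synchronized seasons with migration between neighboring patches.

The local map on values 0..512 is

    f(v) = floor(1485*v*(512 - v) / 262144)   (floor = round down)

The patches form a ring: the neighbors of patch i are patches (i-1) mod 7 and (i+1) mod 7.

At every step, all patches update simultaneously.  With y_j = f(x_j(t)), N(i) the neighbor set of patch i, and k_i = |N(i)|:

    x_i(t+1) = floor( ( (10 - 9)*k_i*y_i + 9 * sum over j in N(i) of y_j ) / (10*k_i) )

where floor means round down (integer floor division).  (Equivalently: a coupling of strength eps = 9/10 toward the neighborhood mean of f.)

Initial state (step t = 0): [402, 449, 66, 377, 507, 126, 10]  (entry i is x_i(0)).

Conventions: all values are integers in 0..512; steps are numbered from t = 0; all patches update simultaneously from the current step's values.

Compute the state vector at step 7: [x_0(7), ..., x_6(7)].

Simulating step by step:
t=0: [402, 449, 66, 377, 507, 126, 10]
t=1: [109, 203, 218, 109, 254, 46, 239]
t=2: [350, 310, 307, 355, 203, 345, 202]
t=3: [350, 340, 336, 351, 323, 351, 326]
t=4: [335, 327, 326, 337, 322, 341, 322]
t=5: [343, 339, 338, 343, 333, 344, 333]
t=6: [333, 330, 330, 334, 328, 336, 328]
t=7: [340, 338, 338, 340, 335, 340, 336]

Answer: [340, 338, 338, 340, 335, 340, 336]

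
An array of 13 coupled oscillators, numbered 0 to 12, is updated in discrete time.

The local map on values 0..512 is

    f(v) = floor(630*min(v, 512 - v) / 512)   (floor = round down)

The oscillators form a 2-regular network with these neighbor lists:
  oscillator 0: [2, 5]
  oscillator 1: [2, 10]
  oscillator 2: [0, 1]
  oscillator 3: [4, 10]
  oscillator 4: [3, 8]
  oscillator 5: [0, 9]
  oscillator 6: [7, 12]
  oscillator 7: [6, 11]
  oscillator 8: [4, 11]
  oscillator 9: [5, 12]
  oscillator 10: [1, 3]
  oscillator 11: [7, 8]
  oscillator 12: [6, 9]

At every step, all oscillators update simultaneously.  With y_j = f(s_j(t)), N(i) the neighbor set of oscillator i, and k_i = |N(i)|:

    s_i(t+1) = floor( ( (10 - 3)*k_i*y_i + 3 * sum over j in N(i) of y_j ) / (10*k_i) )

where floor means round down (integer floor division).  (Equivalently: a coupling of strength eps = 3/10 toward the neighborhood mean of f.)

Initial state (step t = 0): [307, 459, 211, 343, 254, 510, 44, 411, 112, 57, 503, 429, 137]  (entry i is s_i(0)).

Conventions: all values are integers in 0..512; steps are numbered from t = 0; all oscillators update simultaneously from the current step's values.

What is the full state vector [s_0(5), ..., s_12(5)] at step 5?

Simulating step by step:
t=0: [307, 459, 211, 343, 254, 510, 44, 411, 112, 57, 503, 429, 137]
t=1: [215, 86, 228, 193, 270, 49, 81, 110, 158, 74, 48, 110, 136]
t=2: [235, 124, 251, 219, 272, 95, 114, 129, 200, 97, 92, 143, 145]
t=3: [265, 169, 281, 249, 283, 142, 148, 157, 242, 127, 142, 183, 163]
t=4: [280, 213, 275, 282, 287, 190, 186, 196, 283, 165, 198, 231, 190]
t=5: [278, 263, 285, 275, 277, 236, 230, 245, 280, 212, 251, 277, 227]

Answer: [278, 263, 285, 275, 277, 236, 230, 245, 280, 212, 251, 277, 227]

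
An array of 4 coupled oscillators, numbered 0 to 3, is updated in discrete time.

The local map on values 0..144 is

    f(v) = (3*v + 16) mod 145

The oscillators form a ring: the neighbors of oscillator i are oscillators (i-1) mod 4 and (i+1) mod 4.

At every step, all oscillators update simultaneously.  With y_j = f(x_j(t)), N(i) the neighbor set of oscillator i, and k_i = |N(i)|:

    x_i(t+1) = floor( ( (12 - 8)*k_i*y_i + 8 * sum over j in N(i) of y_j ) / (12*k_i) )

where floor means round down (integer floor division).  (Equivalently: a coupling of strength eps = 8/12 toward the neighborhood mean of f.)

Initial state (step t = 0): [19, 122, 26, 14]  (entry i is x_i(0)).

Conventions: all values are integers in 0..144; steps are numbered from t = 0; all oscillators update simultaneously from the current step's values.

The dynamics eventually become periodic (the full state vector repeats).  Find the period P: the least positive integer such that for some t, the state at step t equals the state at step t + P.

Answer: 4
Key observation: The state at step 1, [74, 86, 81, 75], reappears at step 5 — and no state repeats earlier — so the cycle the system enters has period 4.

Derivation:
t=0: [19, 122, 26, 14]
t=1: [74, 86, 81, 75]
t=2: [106, 112, 113, 101]
t=3: [45, 57, 52, 46]
t=4: [19, 25, 26, 14]
t=5: [74, 86, 81, 75]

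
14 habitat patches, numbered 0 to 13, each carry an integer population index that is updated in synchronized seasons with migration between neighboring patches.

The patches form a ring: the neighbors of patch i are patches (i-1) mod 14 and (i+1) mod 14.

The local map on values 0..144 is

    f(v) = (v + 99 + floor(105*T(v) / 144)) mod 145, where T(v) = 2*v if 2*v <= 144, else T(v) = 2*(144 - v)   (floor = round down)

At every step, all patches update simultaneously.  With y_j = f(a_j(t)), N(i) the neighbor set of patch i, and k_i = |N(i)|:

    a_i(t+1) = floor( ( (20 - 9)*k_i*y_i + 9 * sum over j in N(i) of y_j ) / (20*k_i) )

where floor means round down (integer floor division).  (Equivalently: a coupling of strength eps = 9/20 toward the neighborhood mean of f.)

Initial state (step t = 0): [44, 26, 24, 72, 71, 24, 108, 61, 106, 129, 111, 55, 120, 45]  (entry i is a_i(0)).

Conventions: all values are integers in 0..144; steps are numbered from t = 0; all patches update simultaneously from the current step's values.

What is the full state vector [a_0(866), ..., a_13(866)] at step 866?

Simulating step by step:
t=0: [44, 26, 24, 72, 71, 24, 108, 61, 106, 129, 111, 55, 120, 45]
t=1: [52, 26, 40, 103, 102, 61, 88, 108, 109, 108, 105, 98, 94, 73]
t=2: [77, 39, 58, 101, 113, 110, 116, 116, 114, 114, 115, 118, 122, 116]
t=3: [106, 77, 90, 111, 113, 112, 110, 110, 110, 111, 110, 109, 108, 113]
t=4: [117, 123, 121, 114, 112, 112, 112, 113, 113, 113, 113, 113, 113, 113]
t=5: [109, 107, 108, 110, 111, 112, 112, 112, 112, 112, 112, 112, 112, 111]
t=6: [113, 114, 113, 113, 112, 112, 112, 112, 112, 112, 112, 112, 112, 113]
t=7: [111, 111, 111, 112, 112, 112, 112, 112, 112, 112, 112, 112, 112, 112]
t=8: [112, 113, 112, 112, 112, 112, 112, 112, 112, 112, 112, 112, 112, 112]
t=9: [112, 112, 112, 112, 112, 112, 112, 112, 112, 112, 112, 112, 112, 112]
t=10: [112, 112, 112, 112, 112, 112, 112, 112, 112, 112, 112, 112, 112, 112]

Answer: [112, 112, 112, 112, 112, 112, 112, 112, 112, 112, 112, 112, 112, 112]
Key observation: The state at step 9, [112, 112, 112, 112, 112, 112, 112, 112, 112, 112, 112, 112, 112, 112], reappears at step 10: the system is in a cycle of period 1 from step 9 on.  Therefore the state at step 866 equals the state at step 9 + ((866 - 9) mod 1) = 9, which is [112, 112, 112, 112, 112, 112, 112, 112, 112, 112, 112, 112, 112, 112].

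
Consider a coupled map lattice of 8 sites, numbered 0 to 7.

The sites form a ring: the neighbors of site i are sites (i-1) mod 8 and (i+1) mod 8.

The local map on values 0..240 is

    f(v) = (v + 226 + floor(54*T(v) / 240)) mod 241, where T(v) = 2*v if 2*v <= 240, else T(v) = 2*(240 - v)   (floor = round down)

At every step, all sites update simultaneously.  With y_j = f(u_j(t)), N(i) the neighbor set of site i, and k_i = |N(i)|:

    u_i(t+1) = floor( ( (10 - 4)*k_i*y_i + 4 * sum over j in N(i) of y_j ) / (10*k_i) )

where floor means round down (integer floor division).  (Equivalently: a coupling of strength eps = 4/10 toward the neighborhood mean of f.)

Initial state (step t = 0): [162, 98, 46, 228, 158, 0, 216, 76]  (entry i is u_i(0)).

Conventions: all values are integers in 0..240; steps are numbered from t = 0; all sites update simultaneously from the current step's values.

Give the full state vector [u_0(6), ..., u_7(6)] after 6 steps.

Answer: [202, 201, 201, 202, 203, 204, 203, 203]

Derivation:
t=0: [162, 98, 46, 228, 158, 0, 216, 76]
t=1: [153, 122, 99, 176, 196, 213, 190, 135]
t=2: [171, 157, 146, 179, 199, 205, 193, 175]
t=3: [185, 179, 177, 189, 200, 203, 198, 190]
t=4: [194, 191, 191, 196, 201, 203, 200, 197]
t=5: [199, 198, 198, 200, 202, 203, 202, 201]
t=6: [202, 201, 201, 202, 203, 204, 203, 203]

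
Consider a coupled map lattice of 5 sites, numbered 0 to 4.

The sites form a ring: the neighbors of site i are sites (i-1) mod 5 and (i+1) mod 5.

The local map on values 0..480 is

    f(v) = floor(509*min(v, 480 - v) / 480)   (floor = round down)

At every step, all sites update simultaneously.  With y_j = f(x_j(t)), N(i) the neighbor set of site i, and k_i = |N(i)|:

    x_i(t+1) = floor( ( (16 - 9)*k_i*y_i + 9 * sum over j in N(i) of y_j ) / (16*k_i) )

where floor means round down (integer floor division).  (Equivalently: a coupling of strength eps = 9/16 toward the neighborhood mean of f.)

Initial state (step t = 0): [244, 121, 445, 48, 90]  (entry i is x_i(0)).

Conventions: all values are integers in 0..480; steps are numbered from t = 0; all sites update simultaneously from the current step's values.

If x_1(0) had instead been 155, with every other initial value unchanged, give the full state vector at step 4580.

Answer: [240, 240, 240, 240, 240]
Key observation: The state at step 19, [253, 253, 253, 253, 253], reappears at step 23: the system is in a cycle of period 4 from step 19 on.  Therefore the state at step 4580 equals the state at step 19 + ((4580 - 19) mod 4) = 20, which is [240, 240, 240, 240, 240].

Derivation:
t=0: [244, 155, 445, 48, 90]
t=1: [182, 152, 76, 59, 125]
t=2: [166, 146, 97, 86, 129]
t=3: [158, 145, 113, 106, 134]
t=4: [156, 147, 126, 122, 140]
t=5: [157, 151, 138, 135, 147]
t=6: [161, 157, 149, 147, 154]
t=7: [166, 164, 159, 158, 162]
t=8: [173, 172, 169, 168, 171]
t=9: [182, 181, 179, 179, 180]
t=10: [191, 190, 189, 189, 190]
t=11: [201, 201, 200, 200, 201]
t=12: [213, 212, 212, 212, 212]
t=13: [224, 224, 224, 224, 224]
t=14: [237, 237, 237, 237, 237]
t=15: [251, 251, 251, 251, 251]
t=16: [242, 242, 242, 242, 242]
t=17: [252, 252, 252, 252, 252]
t=18: [241, 241, 241, 241, 241]
t=19: [253, 253, 253, 253, 253]
t=20: [240, 240, 240, 240, 240]
t=21: [254, 254, 254, 254, 254]
t=22: [239, 239, 239, 239, 239]
t=23: [253, 253, 253, 253, 253]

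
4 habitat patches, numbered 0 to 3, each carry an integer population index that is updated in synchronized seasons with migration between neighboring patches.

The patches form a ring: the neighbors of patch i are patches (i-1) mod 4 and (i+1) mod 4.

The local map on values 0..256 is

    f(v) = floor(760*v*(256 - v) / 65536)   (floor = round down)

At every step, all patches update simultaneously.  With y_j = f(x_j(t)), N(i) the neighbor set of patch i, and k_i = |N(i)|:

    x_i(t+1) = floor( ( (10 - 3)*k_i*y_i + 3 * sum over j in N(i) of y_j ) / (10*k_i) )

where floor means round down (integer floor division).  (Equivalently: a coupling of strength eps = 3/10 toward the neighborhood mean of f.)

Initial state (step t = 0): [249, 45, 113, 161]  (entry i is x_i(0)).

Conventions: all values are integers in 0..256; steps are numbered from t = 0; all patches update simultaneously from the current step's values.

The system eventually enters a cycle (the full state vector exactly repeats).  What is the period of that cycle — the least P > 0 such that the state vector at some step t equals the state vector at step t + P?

Answer: 2
Key observation: The state at step 11, [171, 171, 171, 171], reappears at step 13 — and no state repeats earlier — so the cycle the system enters has period 2.

Derivation:
t=0: [249, 45, 113, 161]
t=1: [57, 108, 173, 154]
t=2: [146, 174, 171, 171]
t=3: [180, 168, 167, 170]
t=4: [161, 169, 171, 167]
t=5: [175, 170, 168, 172]
t=6: [165, 168, 170, 167]
t=7: [173, 171, 169, 171]
t=8: [166, 168, 169, 168]
t=9: [172, 171, 170, 171]
t=10: [167, 168, 168, 168]
t=11: [171, 171, 171, 171]
t=12: [168, 168, 168, 168]
t=13: [171, 171, 171, 171]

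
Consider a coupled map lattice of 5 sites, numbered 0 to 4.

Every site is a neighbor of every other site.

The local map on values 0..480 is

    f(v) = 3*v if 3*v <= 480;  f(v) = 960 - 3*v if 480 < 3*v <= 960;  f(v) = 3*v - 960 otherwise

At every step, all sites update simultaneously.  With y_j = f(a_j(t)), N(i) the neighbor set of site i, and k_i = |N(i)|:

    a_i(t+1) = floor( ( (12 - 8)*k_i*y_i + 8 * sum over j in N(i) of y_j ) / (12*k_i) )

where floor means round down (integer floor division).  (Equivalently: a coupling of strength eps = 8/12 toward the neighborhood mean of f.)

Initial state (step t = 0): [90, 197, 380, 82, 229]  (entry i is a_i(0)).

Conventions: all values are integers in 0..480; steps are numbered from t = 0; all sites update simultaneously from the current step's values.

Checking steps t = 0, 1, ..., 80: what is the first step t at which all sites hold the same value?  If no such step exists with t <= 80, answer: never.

Answer: 6
Key observation: Synchronization is absorbing here: once all sites are equal they stay equal, and step 6 is the first all-equal step.

Derivation:
t=0: [90, 197, 380, 82, 229]  (not all equal)
t=1: [268, 284, 253, 264, 268]  (not all equal)
t=2: [157, 149, 165, 159, 157]  (not all equal)
t=3: [467, 463, 466, 468, 467]  (not all equal)
t=4: [439, 437, 438, 439, 439]  (not all equal)
t=5: [355, 354, 355, 355, 355]  (not all equal)
t=6: [104, 104, 104, 104, 104]  (all equal)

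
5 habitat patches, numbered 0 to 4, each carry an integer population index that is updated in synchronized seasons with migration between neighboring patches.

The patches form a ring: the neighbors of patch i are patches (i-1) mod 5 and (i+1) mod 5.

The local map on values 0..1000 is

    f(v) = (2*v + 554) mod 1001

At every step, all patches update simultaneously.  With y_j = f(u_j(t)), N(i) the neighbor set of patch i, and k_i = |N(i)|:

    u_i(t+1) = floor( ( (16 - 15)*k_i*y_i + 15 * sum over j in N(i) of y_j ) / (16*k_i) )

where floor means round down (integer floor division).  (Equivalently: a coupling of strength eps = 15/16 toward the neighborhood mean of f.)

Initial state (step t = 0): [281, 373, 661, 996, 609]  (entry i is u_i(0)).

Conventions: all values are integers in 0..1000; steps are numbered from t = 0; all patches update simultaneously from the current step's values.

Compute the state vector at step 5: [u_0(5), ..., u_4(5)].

Answer: [651, 840, 191, 862, 509]

Derivation:
t=0: [281, 373, 661, 996, 609]
t=1: [508, 482, 449, 805, 357]
t=2: [403, 510, 346, 346, 359]
t=3: [418, 318, 398, 257, 300]
t=4: [184, 357, 141, 239, 223]
t=5: [651, 840, 191, 862, 509]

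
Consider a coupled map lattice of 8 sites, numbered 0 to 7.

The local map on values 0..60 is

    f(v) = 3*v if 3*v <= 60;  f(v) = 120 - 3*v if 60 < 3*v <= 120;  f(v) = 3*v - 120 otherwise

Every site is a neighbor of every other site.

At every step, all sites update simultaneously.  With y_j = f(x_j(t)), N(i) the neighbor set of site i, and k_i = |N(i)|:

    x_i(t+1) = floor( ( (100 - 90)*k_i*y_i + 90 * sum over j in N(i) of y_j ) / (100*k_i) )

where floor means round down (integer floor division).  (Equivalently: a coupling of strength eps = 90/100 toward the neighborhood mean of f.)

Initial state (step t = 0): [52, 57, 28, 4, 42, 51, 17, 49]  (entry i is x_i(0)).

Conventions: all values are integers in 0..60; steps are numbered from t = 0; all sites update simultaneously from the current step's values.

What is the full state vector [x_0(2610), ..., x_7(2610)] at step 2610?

Simulating step by step:
t=0: [52, 57, 28, 4, 42, 51, 17, 49]
t=1: [31, 30, 31, 32, 32, 31, 30, 31]
t=2: [27, 26, 27, 27, 27, 27, 26, 27]
t=3: [39, 39, 39, 39, 39, 39, 39, 39]
t=4: [3, 3, 3, 3, 3, 3, 3, 3]
t=5: [9, 9, 9, 9, 9, 9, 9, 9]
t=6: [27, 27, 27, 27, 27, 27, 27, 27]
t=7: [39, 39, 39, 39, 39, 39, 39, 39]

Answer: [27, 27, 27, 27, 27, 27, 27, 27]
Key observation: The state at step 3, [39, 39, 39, 39, 39, 39, 39, 39], reappears at step 7: the system is in a cycle of period 4 from step 3 on.  Therefore the state at step 2610 equals the state at step 3 + ((2610 - 3) mod 4) = 6, which is [27, 27, 27, 27, 27, 27, 27, 27].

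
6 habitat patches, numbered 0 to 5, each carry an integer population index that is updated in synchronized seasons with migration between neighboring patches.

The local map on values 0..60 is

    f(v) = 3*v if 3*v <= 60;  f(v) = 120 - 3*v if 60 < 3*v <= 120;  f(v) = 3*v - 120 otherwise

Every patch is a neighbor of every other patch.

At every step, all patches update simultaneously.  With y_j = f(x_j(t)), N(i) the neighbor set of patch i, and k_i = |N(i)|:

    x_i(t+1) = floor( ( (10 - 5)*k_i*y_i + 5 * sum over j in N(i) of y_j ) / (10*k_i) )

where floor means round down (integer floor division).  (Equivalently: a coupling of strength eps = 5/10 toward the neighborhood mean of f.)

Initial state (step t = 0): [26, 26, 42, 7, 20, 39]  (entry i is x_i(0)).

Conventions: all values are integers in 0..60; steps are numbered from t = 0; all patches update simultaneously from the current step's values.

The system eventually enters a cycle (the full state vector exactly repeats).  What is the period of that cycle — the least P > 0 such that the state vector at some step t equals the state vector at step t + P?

Simulating step by step:
t=0: [26, 26, 42, 7, 20, 39]
t=1: [34, 34, 19, 25, 41, 18]
t=2: [26, 26, 42, 37, 20, 41]
t=3: [33, 33, 18, 19, 40, 17]
t=4: [28, 28, 42, 43, 20, 40]
t=5: [29, 29, 17, 18, 38, 14]
t=6: [35, 35, 42, 43, 24, 38]
t=7: [15, 15, 12, 13, 29, 12]
t=8: [41, 41, 37, 39, 36, 37]
t=9: [5, 5, 7, 5, 8, 7]
t=10: [17, 17, 19, 17, 20, 19]
t=11: [53, 53, 55, 53, 56, 55]
t=12: [41, 41, 43, 41, 44, 43]
t=13: [5, 5, 7, 5, 8, 7]

Answer: 4
Key observation: The state at step 9, [5, 5, 7, 5, 8, 7], reappears at step 13 — and no state repeats earlier — so the cycle the system enters has period 4.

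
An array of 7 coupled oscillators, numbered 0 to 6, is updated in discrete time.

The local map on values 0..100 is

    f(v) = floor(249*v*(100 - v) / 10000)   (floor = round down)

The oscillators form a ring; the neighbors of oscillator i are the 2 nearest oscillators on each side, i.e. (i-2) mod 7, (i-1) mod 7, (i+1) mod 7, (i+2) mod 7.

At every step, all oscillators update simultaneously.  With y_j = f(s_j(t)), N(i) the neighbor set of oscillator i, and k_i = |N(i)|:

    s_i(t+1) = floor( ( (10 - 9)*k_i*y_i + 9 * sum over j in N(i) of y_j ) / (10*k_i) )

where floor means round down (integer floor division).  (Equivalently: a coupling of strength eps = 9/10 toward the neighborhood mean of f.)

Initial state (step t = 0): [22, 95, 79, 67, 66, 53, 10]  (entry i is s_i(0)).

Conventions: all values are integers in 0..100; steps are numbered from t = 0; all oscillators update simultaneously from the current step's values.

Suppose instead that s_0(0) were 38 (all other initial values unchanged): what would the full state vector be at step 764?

Answer: [60, 60, 60, 60, 60, 60, 60]
Key observation: The state at step 3, [59, 59, 59, 59, 59, 59, 59], reappears at step 5: the system is in a cycle of period 2 from step 3 on.  Therefore the state at step 764 equals the state at step 3 + ((764 - 3) mod 2) = 4, which is [60, 60, 60, 60, 60, 60, 60].

Derivation:
t=0: [38, 95, 79, 67, 66, 53, 10]
t=1: [36, 40, 44, 43, 46, 48, 44]
t=2: [60, 59, 59, 60, 61, 60, 59]
t=3: [59, 59, 59, 59, 59, 59, 59]
t=4: [60, 60, 60, 60, 60, 60, 60]
t=5: [59, 59, 59, 59, 59, 59, 59]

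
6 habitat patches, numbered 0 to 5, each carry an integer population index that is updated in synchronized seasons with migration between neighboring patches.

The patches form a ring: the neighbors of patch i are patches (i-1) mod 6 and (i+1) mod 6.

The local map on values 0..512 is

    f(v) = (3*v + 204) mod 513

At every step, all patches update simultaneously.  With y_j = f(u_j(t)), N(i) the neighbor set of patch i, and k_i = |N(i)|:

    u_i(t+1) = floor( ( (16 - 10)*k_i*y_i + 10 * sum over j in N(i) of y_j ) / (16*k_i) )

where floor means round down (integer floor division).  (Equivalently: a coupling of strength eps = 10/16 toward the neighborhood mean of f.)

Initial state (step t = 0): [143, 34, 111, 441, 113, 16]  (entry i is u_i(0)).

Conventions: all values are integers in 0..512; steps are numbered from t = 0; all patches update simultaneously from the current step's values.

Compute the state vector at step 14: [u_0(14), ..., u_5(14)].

Answer: [243, 159, 86, 108, 193, 265]

Derivation:
t=0: [143, 34, 111, 441, 113, 16]
t=1: [219, 159, 261, 204, 246, 141]
t=2: [218, 319, 324, 395, 291, 285]
t=3: [181, 205, 211, 198, 142, 136]
t=4: [214, 289, 306, 244, 163, 146]
t=5: [179, 150, 182, 244, 240, 208]
t=6: [228, 198, 265, 361, 384, 317]
t=7: [270, 375, 352, 352, 245, 268]
t=8: [437, 343, 255, 294, 387, 475]
t=9: [276, 372, 254, 270, 174, 292]
t=10: [111, 253, 418, 396, 253, 88]
t=11: [295, 311, 417, 412, 429, 323]
t=12: [104, 195, 324, 434, 349, 220]
t=13: [197, 151, 292, 297, 344, 202]
t=14: [243, 159, 86, 108, 193, 265]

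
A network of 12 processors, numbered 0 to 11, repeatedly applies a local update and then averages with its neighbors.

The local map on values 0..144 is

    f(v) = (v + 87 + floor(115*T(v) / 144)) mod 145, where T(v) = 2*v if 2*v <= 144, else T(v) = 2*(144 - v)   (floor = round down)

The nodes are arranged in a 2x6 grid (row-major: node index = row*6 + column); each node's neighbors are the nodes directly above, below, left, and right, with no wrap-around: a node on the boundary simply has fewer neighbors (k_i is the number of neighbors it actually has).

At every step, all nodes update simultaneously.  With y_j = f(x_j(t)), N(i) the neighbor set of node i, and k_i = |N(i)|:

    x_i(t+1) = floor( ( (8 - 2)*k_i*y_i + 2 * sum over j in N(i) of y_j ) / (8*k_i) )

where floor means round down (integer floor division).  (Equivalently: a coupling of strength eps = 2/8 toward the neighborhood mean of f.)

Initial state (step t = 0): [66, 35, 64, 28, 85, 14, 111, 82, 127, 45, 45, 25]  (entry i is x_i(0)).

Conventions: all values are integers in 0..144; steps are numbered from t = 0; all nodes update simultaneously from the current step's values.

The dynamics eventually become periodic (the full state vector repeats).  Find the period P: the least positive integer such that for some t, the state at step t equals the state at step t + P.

Answer: 2
Key observation: The state at step 9, [108, 107, 107, 107, 108, 108, 108, 108, 107, 108, 108, 108], reappears at step 11 — and no state repeats earlier — so the cycle the system enters has period 2.

Derivation:
t=0: [66, 35, 64, 28, 85, 14, 111, 82, 127, 45, 45, 25]
t=1: [101, 52, 92, 34, 107, 108, 108, 111, 96, 57, 58, 27]
t=2: [106, 85, 106, 48, 100, 95, 107, 103, 111, 87, 86, 33]
t=3: [109, 117, 105, 77, 109, 103, 108, 110, 106, 114, 111, 49]
t=4: [105, 103, 109, 121, 107, 104, 106, 105, 107, 105, 101, 78]
t=5: [109, 109, 105, 101, 107, 110, 108, 108, 108, 108, 111, 121]
t=6: [106, 106, 108, 110, 107, 105, 106, 106, 107, 107, 104, 100]
t=7: [108, 107, 107, 106, 108, 109, 108, 108, 107, 107, 109, 111]
t=8: [107, 107, 108, 107, 106, 106, 107, 107, 107, 107, 106, 105]
t=9: [108, 107, 107, 107, 108, 108, 108, 108, 107, 108, 108, 108]
t=10: [107, 107, 108, 107, 107, 107, 107, 107, 107, 107, 107, 107]
t=11: [108, 107, 107, 107, 108, 108, 108, 108, 107, 108, 108, 108]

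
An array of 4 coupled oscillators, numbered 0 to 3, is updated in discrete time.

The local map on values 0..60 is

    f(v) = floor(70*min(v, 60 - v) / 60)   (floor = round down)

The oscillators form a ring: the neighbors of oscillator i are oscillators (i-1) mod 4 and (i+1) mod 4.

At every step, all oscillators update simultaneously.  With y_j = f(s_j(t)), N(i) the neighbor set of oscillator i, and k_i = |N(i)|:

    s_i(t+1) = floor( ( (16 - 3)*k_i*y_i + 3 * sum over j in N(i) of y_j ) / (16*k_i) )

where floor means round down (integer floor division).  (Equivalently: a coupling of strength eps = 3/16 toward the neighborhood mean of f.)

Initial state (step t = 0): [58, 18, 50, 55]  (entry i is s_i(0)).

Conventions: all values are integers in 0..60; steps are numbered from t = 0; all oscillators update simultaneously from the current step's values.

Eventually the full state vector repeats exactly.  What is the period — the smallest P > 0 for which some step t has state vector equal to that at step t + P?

Simulating step by step:
t=0: [58, 18, 50, 55]
t=1: [4, 18, 11, 5]
t=2: [5, 18, 12, 5]
t=3: [6, 18, 13, 5]
t=4: [8, 19, 14, 6]
t=5: [10, 20, 15, 8]
t=6: [11, 21, 16, 9]
t=7: [12, 22, 17, 10]
t=8: [14, 23, 18, 12]
t=9: [16, 24, 20, 14]
t=10: [18, 26, 22, 16]
t=11: [21, 28, 24, 18]
t=12: [24, 30, 27, 21]
t=13: [28, 33, 30, 25]
t=14: [31, 31, 34, 29]
t=15: [33, 32, 30, 32]
t=16: [31, 32, 34, 32]
t=17: [32, 31, 30, 31]
t=18: [32, 33, 34, 33]
t=19: [31, 31, 30, 31]
t=20: [33, 33, 34, 33]
t=21: [31, 30, 30, 30]
t=22: [33, 34, 35, 34]
t=23: [30, 30, 29, 30]
t=24: [35, 34, 33, 34]
t=25: [29, 30, 30, 30]
t=26: [33, 34, 35, 34]

Answer: 4
Key observation: The state at step 22, [33, 34, 35, 34], reappears at step 26 — and no state repeats earlier — so the cycle the system enters has period 4.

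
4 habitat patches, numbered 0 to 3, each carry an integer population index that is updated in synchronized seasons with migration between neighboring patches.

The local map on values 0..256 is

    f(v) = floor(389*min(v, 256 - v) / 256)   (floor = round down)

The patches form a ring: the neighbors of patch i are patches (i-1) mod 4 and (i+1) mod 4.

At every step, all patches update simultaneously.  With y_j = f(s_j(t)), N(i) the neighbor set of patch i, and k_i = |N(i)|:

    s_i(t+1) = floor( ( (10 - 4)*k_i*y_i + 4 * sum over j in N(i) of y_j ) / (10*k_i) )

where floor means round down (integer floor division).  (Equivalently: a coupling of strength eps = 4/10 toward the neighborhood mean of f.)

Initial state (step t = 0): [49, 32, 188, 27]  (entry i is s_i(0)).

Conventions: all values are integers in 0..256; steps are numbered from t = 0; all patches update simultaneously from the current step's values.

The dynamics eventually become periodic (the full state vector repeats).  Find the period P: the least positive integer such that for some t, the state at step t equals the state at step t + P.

Simulating step by step:
t=0: [49, 32, 188, 27]
t=1: [62, 64, 79, 60]
t=2: [94, 101, 109, 97]
t=3: [145, 153, 159, 149]
t=4: [164, 156, 151, 160]
t=5: [142, 150, 154, 146]
t=6: [169, 162, 158, 165]
t=7: [135, 141, 144, 138]
t=8: [180, 175, 172, 178]
t=9: [117, 122, 124, 119]
t=10: [179, 184, 185, 181]
t=11: [114, 110, 108, 112]
t=12: [171, 167, 165, 169]
t=13: [130, 134, 136, 132]
t=14: [189, 185, 183, 187]
t=15: [102, 106, 108, 104]
t=16: [156, 160, 162, 158]
t=17: [149, 145, 143, 147]
t=18: [163, 167, 169, 165]
t=19: [139, 135, 133, 137]
t=20: [178, 182, 184, 180]
t=21: [116, 112, 110, 114]
t=22: [174, 170, 168, 172]
t=23: [125, 129, 131, 127]
t=24: [190, 190, 190, 190]
t=25: [100, 100, 100, 100]
t=26: [151, 151, 151, 151]
t=27: [159, 159, 159, 159]
t=28: [147, 147, 147, 147]
t=29: [165, 165, 165, 165]
t=30: [138, 138, 138, 138]
t=31: [179, 179, 179, 179]
t=32: [117, 117, 117, 117]
t=33: [177, 177, 177, 177]
t=34: [120, 120, 120, 120]
t=35: [182, 182, 182, 182]
t=36: [112, 112, 112, 112]
t=37: [170, 170, 170, 170]
t=38: [130, 130, 130, 130]
t=39: [191, 191, 191, 191]
t=40: [98, 98, 98, 98]
t=41: [148, 148, 148, 148]
t=42: [164, 164, 164, 164]
t=43: [139, 139, 139, 139]
t=44: [177, 177, 177, 177]

Answer: 11
Key observation: The state at step 33, [177, 177, 177, 177], reappears at step 44 — and no state repeats earlier — so the cycle the system enters has period 11.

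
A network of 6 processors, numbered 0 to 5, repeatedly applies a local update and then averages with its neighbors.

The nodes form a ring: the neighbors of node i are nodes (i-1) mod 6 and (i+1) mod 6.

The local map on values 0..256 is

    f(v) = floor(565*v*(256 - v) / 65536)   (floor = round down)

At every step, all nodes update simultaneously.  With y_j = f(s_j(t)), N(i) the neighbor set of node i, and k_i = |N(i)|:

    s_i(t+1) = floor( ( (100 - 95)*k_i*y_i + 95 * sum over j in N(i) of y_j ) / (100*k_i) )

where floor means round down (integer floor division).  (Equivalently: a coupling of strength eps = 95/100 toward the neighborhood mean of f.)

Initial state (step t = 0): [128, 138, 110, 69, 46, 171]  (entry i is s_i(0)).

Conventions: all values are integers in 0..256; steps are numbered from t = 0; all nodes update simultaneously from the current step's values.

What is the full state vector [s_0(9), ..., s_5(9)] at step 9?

Answer: [140, 140, 140, 140, 140, 140]

Derivation:
t=0: [128, 138, 110, 69, 46, 171]
t=1: [132, 139, 126, 110, 116, 112]
t=2: [139, 140, 139, 140, 138, 140]
t=3: [140, 140, 140, 140, 140, 140]
t=4: [140, 140, 140, 140, 140, 140]
t=5: [140, 140, 140, 140, 140, 140]
t=6: [140, 140, 140, 140, 140, 140]
t=7: [140, 140, 140, 140, 140, 140]
t=8: [140, 140, 140, 140, 140, 140]
t=9: [140, 140, 140, 140, 140, 140]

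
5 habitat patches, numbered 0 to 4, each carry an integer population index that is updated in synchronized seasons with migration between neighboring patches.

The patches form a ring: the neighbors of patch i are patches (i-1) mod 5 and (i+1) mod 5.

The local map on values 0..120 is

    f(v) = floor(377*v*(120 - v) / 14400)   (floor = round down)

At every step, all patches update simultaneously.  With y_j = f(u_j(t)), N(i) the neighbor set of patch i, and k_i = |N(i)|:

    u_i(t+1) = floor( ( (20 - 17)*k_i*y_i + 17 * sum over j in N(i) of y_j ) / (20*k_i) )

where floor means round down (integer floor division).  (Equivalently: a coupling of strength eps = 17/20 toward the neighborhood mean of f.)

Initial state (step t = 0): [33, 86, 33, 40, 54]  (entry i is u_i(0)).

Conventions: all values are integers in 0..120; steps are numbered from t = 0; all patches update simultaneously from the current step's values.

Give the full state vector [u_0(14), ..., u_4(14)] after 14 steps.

Answer: [83, 83, 83, 83, 83]

Derivation:
t=0: [33, 86, 33, 40, 54]
t=1: [83, 75, 78, 83, 81]
t=2: [84, 83, 84, 82, 80]
t=3: [81, 79, 80, 81, 80]
t=4: [83, 82, 83, 82, 82]
t=5: [80, 80, 80, 80, 80]
t=6: [83, 83, 83, 83, 83]
t=7: [80, 80, 80, 80, 80]
t=8: [83, 83, 83, 83, 83]
t=9: [80, 80, 80, 80, 80]
t=10: [83, 83, 83, 83, 83]
t=11: [80, 80, 80, 80, 80]
t=12: [83, 83, 83, 83, 83]
t=13: [80, 80, 80, 80, 80]
t=14: [83, 83, 83, 83, 83]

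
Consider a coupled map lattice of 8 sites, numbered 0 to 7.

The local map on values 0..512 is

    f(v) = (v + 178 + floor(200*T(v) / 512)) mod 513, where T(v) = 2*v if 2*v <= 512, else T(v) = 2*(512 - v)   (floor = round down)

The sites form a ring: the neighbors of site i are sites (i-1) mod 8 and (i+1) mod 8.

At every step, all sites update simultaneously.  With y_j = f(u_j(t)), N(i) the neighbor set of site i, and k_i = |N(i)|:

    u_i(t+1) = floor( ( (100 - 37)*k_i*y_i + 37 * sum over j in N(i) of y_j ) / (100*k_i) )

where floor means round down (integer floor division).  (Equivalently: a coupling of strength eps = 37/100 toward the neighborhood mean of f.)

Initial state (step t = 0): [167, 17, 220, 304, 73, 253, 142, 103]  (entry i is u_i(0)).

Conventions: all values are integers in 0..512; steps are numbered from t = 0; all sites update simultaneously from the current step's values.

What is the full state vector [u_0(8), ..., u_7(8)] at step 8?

Simulating step by step:
t=0: [167, 17, 220, 304, 73, 253, 142, 103]
t=1: [404, 229, 97, 149, 239, 208, 358, 394]
t=2: [137, 138, 315, 360, 145, 65, 124, 149]
t=3: [426, 369, 188, 195, 355, 338, 386, 430]
t=4: [155, 215, 351, 128, 117, 140, 148, 156]
t=5: [378, 139, 172, 353, 397, 422, 441, 452]
t=6: [201, 384, 409, 206, 150, 156, 160, 159]
t=7: [127, 126, 130, 130, 370, 454, 461, 380]
t=8: [356, 403, 407, 360, 197, 160, 161, 198]

Answer: [356, 403, 407, 360, 197, 160, 161, 198]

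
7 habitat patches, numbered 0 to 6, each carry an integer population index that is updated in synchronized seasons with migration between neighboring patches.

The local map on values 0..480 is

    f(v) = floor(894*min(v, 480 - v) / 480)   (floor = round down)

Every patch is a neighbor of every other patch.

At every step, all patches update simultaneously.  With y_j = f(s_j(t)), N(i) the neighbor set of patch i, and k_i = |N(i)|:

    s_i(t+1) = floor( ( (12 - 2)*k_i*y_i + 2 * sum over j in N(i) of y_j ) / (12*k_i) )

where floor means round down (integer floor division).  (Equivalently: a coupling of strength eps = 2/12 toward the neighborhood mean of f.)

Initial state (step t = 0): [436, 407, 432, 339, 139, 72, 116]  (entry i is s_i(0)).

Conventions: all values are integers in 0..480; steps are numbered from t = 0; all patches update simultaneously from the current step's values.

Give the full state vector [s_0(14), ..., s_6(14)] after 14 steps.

Answer: [311, 304, 321, 384, 205, 205, 184]

Derivation:
t=0: [436, 407, 432, 339, 139, 72, 116]
t=1: [97, 141, 104, 243, 240, 140, 206]
t=2: [205, 271, 215, 415, 420, 269, 368]
t=3: [362, 368, 377, 153, 145, 371, 223]
t=4: [226, 217, 203, 278, 267, 213, 384]
t=5: [409, 396, 375, 373, 389, 389, 214]
t=6: [145, 165, 196, 199, 175, 175, 360]
t=7: [278, 308, 354, 358, 322, 322, 240]
t=8: [363, 318, 249, 243, 297, 297, 420]
t=9: [235, 303, 406, 415, 334, 334, 149]
t=10: [403, 316, 161, 148, 269, 269, 274]
t=11: [176, 306, 301, 282, 376, 376, 369]
t=12: [317, 315, 322, 350, 209, 209, 219]
t=13: [308, 312, 301, 259, 378, 378, 392]
t=14: [311, 304, 321, 384, 205, 205, 184]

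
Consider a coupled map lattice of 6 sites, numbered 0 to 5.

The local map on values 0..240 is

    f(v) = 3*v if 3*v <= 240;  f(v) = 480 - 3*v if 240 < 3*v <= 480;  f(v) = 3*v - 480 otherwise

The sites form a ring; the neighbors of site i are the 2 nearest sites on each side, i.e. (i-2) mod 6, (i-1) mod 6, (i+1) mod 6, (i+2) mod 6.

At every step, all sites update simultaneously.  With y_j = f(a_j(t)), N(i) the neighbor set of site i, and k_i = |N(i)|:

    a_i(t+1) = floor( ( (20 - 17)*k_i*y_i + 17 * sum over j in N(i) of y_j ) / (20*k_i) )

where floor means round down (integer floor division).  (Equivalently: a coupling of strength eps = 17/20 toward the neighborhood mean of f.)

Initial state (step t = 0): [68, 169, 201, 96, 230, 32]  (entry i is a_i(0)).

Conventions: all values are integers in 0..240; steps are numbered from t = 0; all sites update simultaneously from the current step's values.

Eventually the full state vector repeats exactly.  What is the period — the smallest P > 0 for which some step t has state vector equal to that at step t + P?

Simulating step by step:
t=0: [68, 169, 201, 96, 230, 32]
t=1: [127, 134, 152, 125, 162, 148]
t=2: [45, 67, 64, 46, 57, 66]
t=3: [182, 171, 165, 182, 166, 166]
t=4: [27, 40, 41, 27, 37, 41]
t=5: [113, 104, 101, 113, 103, 101]
t=6: [168, 160, 158, 168, 160, 158]
t=7: [6, 12, 11, 6, 12, 11]
t=8: [32, 27, 27, 32, 27, 27]
t=9: [83, 87, 87, 83, 87, 87]
t=10: [220, 224, 224, 220, 224, 224]
t=11: [190, 186, 186, 190, 186, 186]
t=12: [79, 83, 83, 79, 83, 83]
t=13: [231, 233, 233, 231, 233, 233]
t=14: [218, 216, 216, 218, 216, 216]
t=15: [168, 170, 170, 168, 170, 170]
t=16: [29, 27, 27, 29, 27, 27]
t=17: [81, 83, 83, 81, 83, 83]
t=18: [231, 233, 233, 231, 233, 233]

Answer: 5
Key observation: The state at step 13, [231, 233, 233, 231, 233, 233], reappears at step 18 — and no state repeats earlier — so the cycle the system enters has period 5.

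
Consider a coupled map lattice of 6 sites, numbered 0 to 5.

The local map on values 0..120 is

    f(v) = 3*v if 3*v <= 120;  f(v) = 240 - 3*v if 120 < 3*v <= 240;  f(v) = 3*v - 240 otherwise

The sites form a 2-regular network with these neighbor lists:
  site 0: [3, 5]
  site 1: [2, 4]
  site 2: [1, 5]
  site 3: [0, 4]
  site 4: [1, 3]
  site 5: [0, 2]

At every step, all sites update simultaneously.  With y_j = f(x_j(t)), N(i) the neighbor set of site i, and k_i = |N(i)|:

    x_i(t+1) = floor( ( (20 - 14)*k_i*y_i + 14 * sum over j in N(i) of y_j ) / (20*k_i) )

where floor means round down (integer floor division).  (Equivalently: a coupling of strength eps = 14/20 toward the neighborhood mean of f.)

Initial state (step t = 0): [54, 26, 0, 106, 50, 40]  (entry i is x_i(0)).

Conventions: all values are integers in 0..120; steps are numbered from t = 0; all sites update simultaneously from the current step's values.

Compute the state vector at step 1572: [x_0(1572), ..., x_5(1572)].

Answer: [111, 111, 112, 112, 112, 112]
Key observation: The state at step 27, [111, 111, 112, 112, 112, 112], reappears at step 30: the system is in a cycle of period 3 from step 27 on.  Therefore the state at step 1572 equals the state at step 27 + ((1572 - 27) mod 3) = 27, which is [111, 111, 112, 112, 112, 112].

Derivation:
t=0: [54, 26, 0, 106, 50, 40]
t=1: [92, 54, 69, 82, 81, 63]
t=2: [30, 36, 55, 15, 30, 39]
t=3: [83, 90, 101, 76, 80, 92]
t=4: [19, 31, 42, 6, 14, 36]
t=5: [61, 82, 104, 40, 51, 92]
t=6: [71, 57, 36, 86, 70, 55]
t=7: [40, 69, 82, 25, 39, 69]
t=8: [73, 52, 24, 105, 72, 54]
t=9: [59, 58, 78, 38, 62, 55]
t=10: [85, 40, 51, 75, 79, 46]
t=11: [45, 67, 103, 10, 48, 66]
t=12: [56, 69, 49, 79, 52, 73]
t=13: [30, 71, 46, 55, 37, 64]
t=14: [70, 82, 56, 92, 69, 81]
t=15: [22, 38, 24, 32, 24, 36]
t=16: [91, 84, 99, 77, 95, 80]
t=17: [13, 39, 21, 30, 20, 31]
t=18: [75, 78, 92, 61, 90, 63]
t=19: [42, 24, 30, 32, 31, 33]
t=20: [102, 85, 86, 101, 86, 101]
t=21: [63, 17, 32, 48, 32, 48]
t=22: [82, 82, 80, 80, 80, 80]
t=23: [1, 1, 2, 2, 2, 2]
t=24: [5, 5, 4, 4, 4, 4]
t=25: [12, 12, 13, 13, 13, 13]
t=26: [38, 38, 37, 37, 37, 37]
t=27: [111, 111, 112, 112, 112, 112]
t=28: [95, 95, 94, 94, 94, 94]
t=29: [42, 42, 43, 43, 43, 43]
t=30: [111, 111, 112, 112, 112, 112]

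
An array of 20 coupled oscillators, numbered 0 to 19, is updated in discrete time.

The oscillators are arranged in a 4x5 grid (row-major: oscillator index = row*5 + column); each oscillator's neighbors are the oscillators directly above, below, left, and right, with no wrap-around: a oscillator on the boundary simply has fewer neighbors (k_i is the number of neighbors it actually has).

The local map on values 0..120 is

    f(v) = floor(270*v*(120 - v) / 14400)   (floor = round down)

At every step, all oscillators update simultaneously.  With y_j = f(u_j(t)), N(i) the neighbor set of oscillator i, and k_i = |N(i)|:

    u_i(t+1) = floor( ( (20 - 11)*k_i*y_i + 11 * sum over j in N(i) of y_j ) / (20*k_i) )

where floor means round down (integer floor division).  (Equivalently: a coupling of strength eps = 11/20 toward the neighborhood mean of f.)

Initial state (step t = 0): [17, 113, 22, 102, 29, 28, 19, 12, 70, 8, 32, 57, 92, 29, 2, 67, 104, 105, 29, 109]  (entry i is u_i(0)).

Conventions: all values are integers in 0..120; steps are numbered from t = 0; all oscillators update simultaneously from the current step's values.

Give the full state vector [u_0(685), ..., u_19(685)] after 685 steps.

Simulating step by step:
t=0: [17, 113, 22, 102, 29, 28, 19, 12, 70, 8, 32, 57, 92, 29, 2, 67, 104, 105, 29, 109]
t=1: [31, 25, 31, 43, 35, 43, 36, 36, 46, 28, 56, 52, 44, 44, 17, 52, 43, 36, 40, 24]
t=2: [52, 48, 52, 58, 55, 59, 56, 57, 59, 49, 65, 63, 60, 57, 42, 65, 62, 58, 56, 44]
t=3: [65, 65, 66, 66, 66, 66, 66, 66, 66, 65, 67, 67, 67, 66, 63, 67, 67, 67, 66, 63]
t=4: [66, 66, 66, 66, 66, 66, 66, 66, 66, 66, 66, 66, 66, 66, 66, 66, 66, 66, 66, 66]
t=5: [66, 66, 66, 66, 66, 66, 66, 66, 66, 66, 66, 66, 66, 66, 66, 66, 66, 66, 66, 66]

Answer: [66, 66, 66, 66, 66, 66, 66, 66, 66, 66, 66, 66, 66, 66, 66, 66, 66, 66, 66, 66]
Key observation: The state at step 4, [66, 66, 66, 66, 66, 66, 66, 66, 66, 66, 66, 66, 66, 66, 66, 66, 66, 66, 66, 66], reappears at step 5: the system is in a cycle of period 1 from step 4 on.  Therefore the state at step 685 equals the state at step 4 + ((685 - 4) mod 1) = 4, which is [66, 66, 66, 66, 66, 66, 66, 66, 66, 66, 66, 66, 66, 66, 66, 66, 66, 66, 66, 66].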